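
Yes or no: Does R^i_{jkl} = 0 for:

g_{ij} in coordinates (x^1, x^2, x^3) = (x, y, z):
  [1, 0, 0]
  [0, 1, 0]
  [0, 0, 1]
All metric components are constant, so every Christoffel symbol vanishes and R^i_{jkl} = 0.
Yes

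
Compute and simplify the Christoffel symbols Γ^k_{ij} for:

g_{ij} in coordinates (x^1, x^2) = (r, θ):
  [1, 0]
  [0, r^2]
Using Γ^k_{ij} = (1/2) g^{km} (∂_i g_{mj} + ∂_j g_{mi} - ∂_m g_{ij}); the metric is diagonal, so only the m = k term contributes.
Non-zero symbols (using the symmetry Γ^k_{ij} = Γ^k_{ji}):
Γ^r_{θ θ} = (1/2) g^{rr} (∂_θ g_{rθ} + ∂_θ g_{rθ} - ∂_r g_{θθ}) = (1/2)(1)((0) + (0) - (2*r)) = -r
Γ^θ_{r θ} = (1/2) g^{θθ} (∂_r g_{θθ} + ∂_θ g_{θr} - ∂_θ g_{rθ}) = (1/2)(1/r^2)((2*r) + (0) - (0)) = 1/r
All other Christoffel symbols are zero.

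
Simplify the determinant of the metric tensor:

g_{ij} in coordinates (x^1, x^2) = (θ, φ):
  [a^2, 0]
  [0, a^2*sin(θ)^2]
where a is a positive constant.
For a 2×2 metric: det(g) = g_{11}·g_{22} - g_{12}·g_{21}
= (a^2)·(a^2*sin(θ)^2) - (0)·(0)
= a^4*sin(θ)^2 - 0
det(g) = a^4*sin(θ)^2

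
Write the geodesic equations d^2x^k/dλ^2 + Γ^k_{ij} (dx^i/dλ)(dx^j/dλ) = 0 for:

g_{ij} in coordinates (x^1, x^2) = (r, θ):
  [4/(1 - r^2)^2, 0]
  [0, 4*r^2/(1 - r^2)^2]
Geodesic equation: d^2x^k/dλ^2 + Γ^k_{ij} (dx^i/dλ)(dx^j/dλ) = 0.
Non-zero Christoffel symbols:
Γ^r_{r r} = 2*r/(1 - r^2)
Γ^r_{θ θ} = (r^3 + r)/(r^2 - 1)
Γ^θ_{r θ} = (-r^2 - 1)/(r^3 - r)
Substituting (the symmetric pair Γ^k_{ij}, Γ^k_{ji} combines into a factor 2):
d^2r/dλ^2 + (2*r/(1 - r^2)) (dr/dλ)^2 + ((r^3 + r)/(r^2 - 1)) (dθ/dλ)^2 = 0
d^2θ/dλ^2 + ((-2*r^2 - 2)/(r^3 - r)) (dr/dλ)(dθ/dλ) = 0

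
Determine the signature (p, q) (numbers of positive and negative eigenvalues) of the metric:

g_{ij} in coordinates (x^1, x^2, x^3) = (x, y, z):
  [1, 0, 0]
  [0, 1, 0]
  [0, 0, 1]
The metric is diagonal, so its eigenvalues are the diagonal entries: 1, 1, 1 (at a generic point, where coordinate-dependent entries are positive).
3 positive, 0 negative.
(3, 0) - Riemannian (positive definite)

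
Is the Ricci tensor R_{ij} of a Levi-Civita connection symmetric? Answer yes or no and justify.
R_{ij} = R^k_{ikj}; the pair symmetry R_{kilj} = R_{ljki} gives R_{ij} = R_{ji}.
Yes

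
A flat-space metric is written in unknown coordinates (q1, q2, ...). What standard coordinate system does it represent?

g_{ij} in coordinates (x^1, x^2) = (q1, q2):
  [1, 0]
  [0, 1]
All components are constant and the metric is the identity, i.e. orthonormal rectilinear coordinates.
Cartesian (2D) coordinates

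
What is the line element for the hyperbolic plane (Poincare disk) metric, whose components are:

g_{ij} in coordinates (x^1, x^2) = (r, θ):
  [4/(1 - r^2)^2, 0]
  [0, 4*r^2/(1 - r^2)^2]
ds^2 = g_{ij} dx^i dx^j; only the non-zero components contribute.
ds^2 = (4/(1 - r^2)^2) dr^2 + (4*r^2/(1 - r^2)^2) dθ^2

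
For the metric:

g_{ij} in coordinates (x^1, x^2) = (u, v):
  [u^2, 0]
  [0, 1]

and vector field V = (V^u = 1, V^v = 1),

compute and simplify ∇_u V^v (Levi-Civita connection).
Non-zero Christoffel symbols:
Γ^u_{u u} = 1/u
∇_u V^v = ∂_u V^v + Γ^v_{u j} V^j
  = (0) + (0)(1) + (0)(1)
  = 0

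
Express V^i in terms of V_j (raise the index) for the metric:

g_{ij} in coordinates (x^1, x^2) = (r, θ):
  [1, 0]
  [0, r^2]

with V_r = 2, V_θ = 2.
Inverse metric (diagonal): g^{rr} = 1, g^{θθ} = 1/r^2
V^i = g^{ij} V_j:
V^r = (1)(2) + (0)(2) = 2
V^θ = (0)(2) + (1/r^2)(2) = 2/r^2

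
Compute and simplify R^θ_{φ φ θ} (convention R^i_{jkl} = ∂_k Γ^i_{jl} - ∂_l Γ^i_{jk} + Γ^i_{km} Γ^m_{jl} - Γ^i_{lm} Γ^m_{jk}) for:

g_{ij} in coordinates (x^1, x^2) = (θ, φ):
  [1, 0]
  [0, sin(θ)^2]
Non-zero Christoffel symbols (Γ^k_{ij} = Γ^k_{ji}):
Γ^θ_{φ φ} = -sin(2*θ)/2
Γ^φ_{θ φ} = 1/tan(θ)
R^θ_{φ φ θ} = ∂_φ Γ^θ_{φ θ} - ∂_θ Γ^θ_{φ φ} + Γ^θ_{φ m} Γ^m_{φ θ} - Γ^θ_{θ m} Γ^m_{φ φ}
  = (0) - (-cos(2*θ)) + (-cos(θ)^2) - (0) = -sin(θ)^2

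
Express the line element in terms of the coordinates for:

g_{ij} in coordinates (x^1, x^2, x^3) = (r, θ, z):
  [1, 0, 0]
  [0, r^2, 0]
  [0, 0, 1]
ds^2 = g_{ij} dx^i dx^j; only the non-zero components contribute.
ds^2 = dr^2 + r^2 dθ^2 + dz^2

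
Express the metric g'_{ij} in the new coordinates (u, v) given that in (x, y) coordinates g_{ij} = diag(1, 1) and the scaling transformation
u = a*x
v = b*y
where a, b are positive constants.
Invert the transformation: x = u/a, y = v/b
g'_{ij} = (∂x^k/∂x'^i)(∂x^l/∂x'^j) g_{kl}; with g_{kl} = δ_{kl} this is Σ_k (∂x^k/∂x'^i)(∂x^k/∂x'^j).
Jacobian: ∂x/∂u = 1/a, ∂x/∂v = 0, ∂y/∂u = 0, ∂y/∂v = 1/b
g'_{uu} = (1/a)(1/a) + (0)(0) = 1/a^2
g'_{uv} = (1/a)(0) + (0)(1/b) = 0
g'_{vv} = (0)(0) + (1/b)(1/b) = 1/b^2
g'_{ij} = diag(1/a^2, 1/b^2)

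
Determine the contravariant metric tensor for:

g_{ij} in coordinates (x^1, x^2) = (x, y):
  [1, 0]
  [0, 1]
The metric is diagonal, so g^{ij} is diagonal with entries 1/g_{ii}: diag(1, 1).
g^{ij}:
  [1, 0]
  [0, 1]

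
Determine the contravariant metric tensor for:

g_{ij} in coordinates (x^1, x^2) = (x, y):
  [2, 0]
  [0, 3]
The metric is diagonal, so g^{ij} is diagonal with entries 1/g_{ii}: diag(1/2, 1/3).
g^{ij}:
  [1/2, 0]
  [0, 1/3]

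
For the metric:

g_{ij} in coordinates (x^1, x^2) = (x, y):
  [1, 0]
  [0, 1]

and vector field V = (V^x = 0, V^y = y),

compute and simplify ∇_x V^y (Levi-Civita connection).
All Christoffel symbols are zero.
∇_x V^y = ∂_x V^y + Γ^y_{x j} V^j
  = (0) + (0)(0) + (0)(y)
  = 0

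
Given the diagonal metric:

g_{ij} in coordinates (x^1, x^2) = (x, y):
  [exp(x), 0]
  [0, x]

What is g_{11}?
With x^1 = x, x^2 = y, g_{11} = g_{xx} is the row-1, column-1 entry of the matrix.
g_{11} = exp(x)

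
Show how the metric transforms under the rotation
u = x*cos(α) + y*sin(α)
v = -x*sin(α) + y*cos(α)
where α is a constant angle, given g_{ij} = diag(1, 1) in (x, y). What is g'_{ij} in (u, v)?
Invert the transformation: x = u*cos(α) - v*sin(α), y = u*sin(α) + v*cos(α)
g'_{ij} = (∂x^k/∂x'^i)(∂x^l/∂x'^j) g_{kl}; with g_{kl} = δ_{kl} this is Σ_k (∂x^k/∂x'^i)(∂x^k/∂x'^j).
Jacobian: ∂x/∂u = cos(α), ∂x/∂v = -sin(α), ∂y/∂u = sin(α), ∂y/∂v = cos(α)
g'_{uu} = (cos(α))(cos(α)) + (sin(α))(sin(α)) = 1
g'_{uv} = (cos(α))(-sin(α)) + (sin(α))(cos(α)) = 0
g'_{vv} = (-sin(α))(-sin(α)) + (cos(α))(cos(α)) = 1
g'_{ij} = diag(1, 1)
The Euclidean metric is invariant under rotations.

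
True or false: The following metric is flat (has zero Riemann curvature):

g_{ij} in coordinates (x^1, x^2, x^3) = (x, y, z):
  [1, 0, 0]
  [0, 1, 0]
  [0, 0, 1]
All metric components are constant, so every Christoffel symbol vanishes and R^i_{jkl} = 0.
True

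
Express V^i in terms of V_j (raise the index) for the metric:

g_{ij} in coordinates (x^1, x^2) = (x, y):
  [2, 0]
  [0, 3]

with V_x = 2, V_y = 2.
Inverse metric (diagonal): g^{xx} = 1/2, g^{yy} = 1/3
V^i = g^{ij} V_j:
V^x = (1/2)(2) + (0)(2) = 1
V^y = (0)(2) + (1/3)(2) = 2/3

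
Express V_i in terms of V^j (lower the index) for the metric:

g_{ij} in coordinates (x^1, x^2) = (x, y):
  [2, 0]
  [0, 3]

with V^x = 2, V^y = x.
V_i = g_{ij} V^j:
V_x = (2)(2) + (0)(x) = 4
V_y = (0)(2) + (3)(x) = 3*x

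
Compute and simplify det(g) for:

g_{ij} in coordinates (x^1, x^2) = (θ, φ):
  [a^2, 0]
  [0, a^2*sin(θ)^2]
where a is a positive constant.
For a 2×2 metric: det(g) = g_{11}·g_{22} - g_{12}·g_{21}
= (a^2)·(a^2*sin(θ)^2) - (0)·(0)
= a^4*sin(θ)^2 - 0
det(g) = a^4*sin(θ)^2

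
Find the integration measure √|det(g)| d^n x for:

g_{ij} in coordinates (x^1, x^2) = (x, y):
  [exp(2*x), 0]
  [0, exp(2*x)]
det(g) = exp(4*x)
√|det(g)| = exp(2*x)
Volume element: dV = exp(2*x) dx dy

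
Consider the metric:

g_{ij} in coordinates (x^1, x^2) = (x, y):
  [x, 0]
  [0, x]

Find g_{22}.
With x^1 = x, x^2 = y, g_{22} = g_{yy} is the row-2, column-2 entry of the matrix.
g_{22} = x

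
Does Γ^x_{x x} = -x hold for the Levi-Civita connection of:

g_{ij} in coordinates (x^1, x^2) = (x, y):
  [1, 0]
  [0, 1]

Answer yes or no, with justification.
Γ^x_{x x} = (1/2) g^{xx} (∂_x g_{xx} + ∂_x g_{xx} - ∂_x g_{xx}) = (1/2)(1)((0) + (0) - (0)) = 0
This differs from the proposed value -x.
No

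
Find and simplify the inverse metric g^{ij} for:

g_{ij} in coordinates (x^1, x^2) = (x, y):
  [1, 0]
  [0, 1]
The metric is diagonal, so g^{ij} is diagonal with entries 1/g_{ii}: diag(1, 1).
g^{ij}:
  [1, 0]
  [0, 1]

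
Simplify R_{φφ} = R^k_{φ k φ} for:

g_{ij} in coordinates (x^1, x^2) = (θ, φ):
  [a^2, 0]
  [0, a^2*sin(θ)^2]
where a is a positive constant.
Non-zero Christoffel symbols (Γ^k_{ij} = Γ^k_{ji}):
Γ^θ_{φ φ} = -sin(2*θ)/2
Γ^φ_{θ φ} = 1/tan(θ)
R^θ_{φ θ φ} = ∂_θ Γ^θ_{φ φ} - ∂_φ Γ^θ_{φ θ} + Γ^θ_{θ m} Γ^m_{φ φ} - Γ^θ_{φ m} Γ^m_{φ θ}
  = (-cos(2*θ)) - (0) + (0) - (-cos(θ)^2) = sin(θ)^2
R^φ_{φ φ φ} = 0 (a repeated index in an antisymmetric pair)
R_{φφ} = R^θ_{φ θ φ} + R^φ_{φ φ φ} = (sin(θ)^2) + (0) = sin(θ)^2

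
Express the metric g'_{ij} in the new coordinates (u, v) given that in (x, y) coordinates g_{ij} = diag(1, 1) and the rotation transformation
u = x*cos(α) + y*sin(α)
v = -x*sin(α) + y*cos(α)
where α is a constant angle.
Invert the transformation: x = u*cos(α) - v*sin(α), y = u*sin(α) + v*cos(α)
g'_{ij} = (∂x^k/∂x'^i)(∂x^l/∂x'^j) g_{kl}; with g_{kl} = δ_{kl} this is Σ_k (∂x^k/∂x'^i)(∂x^k/∂x'^j).
Jacobian: ∂x/∂u = cos(α), ∂x/∂v = -sin(α), ∂y/∂u = sin(α), ∂y/∂v = cos(α)
g'_{uu} = (cos(α))(cos(α)) + (sin(α))(sin(α)) = 1
g'_{uv} = (cos(α))(-sin(α)) + (sin(α))(cos(α)) = 0
g'_{vv} = (-sin(α))(-sin(α)) + (cos(α))(cos(α)) = 1
g'_{ij} = diag(1, 1)
The Euclidean metric is invariant under rotations.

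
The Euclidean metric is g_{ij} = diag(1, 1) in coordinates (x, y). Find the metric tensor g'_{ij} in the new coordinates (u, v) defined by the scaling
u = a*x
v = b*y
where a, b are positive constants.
Invert the transformation: x = u/a, y = v/b
g'_{ij} = (∂x^k/∂x'^i)(∂x^l/∂x'^j) g_{kl}; with g_{kl} = δ_{kl} this is Σ_k (∂x^k/∂x'^i)(∂x^k/∂x'^j).
Jacobian: ∂x/∂u = 1/a, ∂x/∂v = 0, ∂y/∂u = 0, ∂y/∂v = 1/b
g'_{uu} = (1/a)(1/a) + (0)(0) = 1/a^2
g'_{uv} = (1/a)(0) + (0)(1/b) = 0
g'_{vv} = (0)(0) + (1/b)(1/b) = 1/b^2
g'_{ij} = diag(1/a^2, 1/b^2)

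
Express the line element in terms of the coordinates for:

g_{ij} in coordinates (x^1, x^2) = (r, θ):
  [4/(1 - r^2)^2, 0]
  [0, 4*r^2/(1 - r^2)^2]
ds^2 = g_{ij} dx^i dx^j; only the non-zero components contribute.
ds^2 = (4/(1 - r^2)^2) dr^2 + (4*r^2/(1 - r^2)^2) dθ^2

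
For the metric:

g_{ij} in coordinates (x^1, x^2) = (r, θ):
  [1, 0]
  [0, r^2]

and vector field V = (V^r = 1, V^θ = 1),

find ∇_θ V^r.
Non-zero Christoffel symbols:
Γ^r_{θ θ} = -r
Γ^θ_{r θ} = 1/r
∇_θ V^r = ∂_θ V^r + Γ^r_{θ j} V^j
  = (0) + (0)(1) + (-r)(1)
  = -r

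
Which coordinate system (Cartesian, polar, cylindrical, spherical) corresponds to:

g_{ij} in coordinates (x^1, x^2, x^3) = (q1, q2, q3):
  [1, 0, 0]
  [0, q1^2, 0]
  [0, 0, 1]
The line element ds^2 = dq1^2 + q1^2 dq2^2 + dq3^2 is dr^2 + r^2 dθ^2 + dz^2 with q1 = r, q2 = θ, q3 = z.
cylindrical coordinates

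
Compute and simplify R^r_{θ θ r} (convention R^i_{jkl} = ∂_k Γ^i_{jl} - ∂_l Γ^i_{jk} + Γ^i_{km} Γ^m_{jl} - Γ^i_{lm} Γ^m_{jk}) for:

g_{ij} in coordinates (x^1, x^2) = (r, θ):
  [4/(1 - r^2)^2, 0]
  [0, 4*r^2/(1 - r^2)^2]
Non-zero Christoffel symbols (Γ^k_{ij} = Γ^k_{ji}):
Γ^r_{r r} = 2*r/(1 - r^2)
Γ^r_{θ θ} = (r^3 + r)/(r^2 - 1)
Γ^θ_{r θ} = (-r^2 - 1)/(r^3 - r)
R^r_{θ θ r} = ∂_θ Γ^r_{θ r} - ∂_r Γ^r_{θ θ} + Γ^r_{θ m} Γ^m_{θ r} - Γ^r_{r m} Γ^m_{θ θ}
  = (0) - ((r^4 - 4*r^2 - 1)/(r^2 - 1)^2) + (-(r^2 + 1)^2/(r^2 - 1)^2) - (-2*r^2*(r^2 + 1)/(r^2 - 1)^2) = 4*r^2/(r^2 - 1)^2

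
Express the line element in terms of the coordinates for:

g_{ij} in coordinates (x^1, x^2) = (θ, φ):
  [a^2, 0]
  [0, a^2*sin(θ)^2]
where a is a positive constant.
ds^2 = g_{ij} dx^i dx^j; only the non-zero components contribute.
ds^2 = a^2 dθ^2 + a^2*sin(θ)^2 dφ^2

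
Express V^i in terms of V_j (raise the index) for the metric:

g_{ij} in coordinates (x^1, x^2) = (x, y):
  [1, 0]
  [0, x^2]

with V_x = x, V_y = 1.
Inverse metric (diagonal): g^{xx} = 1, g^{yy} = 1/x^2
V^i = g^{ij} V_j:
V^x = (1)(x) + (0)(1) = x
V^y = (0)(x) + (1/x^2)(1) = 1/x^2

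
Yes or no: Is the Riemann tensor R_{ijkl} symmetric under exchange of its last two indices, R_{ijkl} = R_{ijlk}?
It is antisymmetric in the last pair: R_{ijkl} = -R_{ijlk}.
No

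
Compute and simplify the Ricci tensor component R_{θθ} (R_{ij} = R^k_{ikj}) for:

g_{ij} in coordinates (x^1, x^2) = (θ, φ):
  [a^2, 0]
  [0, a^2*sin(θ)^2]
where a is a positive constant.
Non-zero Christoffel symbols (Γ^k_{ij} = Γ^k_{ji}):
Γ^θ_{φ φ} = -sin(2*θ)/2
Γ^φ_{θ φ} = 1/tan(θ)
R^θ_{θ θ θ} = 0 (a repeated index in an antisymmetric pair)
R^φ_{θ φ θ} = ∂_φ Γ^φ_{θ θ} - ∂_θ Γ^φ_{θ φ} + Γ^φ_{φ m} Γ^m_{θ θ} - Γ^φ_{θ m} Γ^m_{θ φ}
  = (0) - (-1/sin(θ)^2) + (0) - (1/tan(θ)^2) = 1
R_{θθ} = R^θ_{θ θ θ} + R^φ_{θ φ θ} = (0) + (1) = 1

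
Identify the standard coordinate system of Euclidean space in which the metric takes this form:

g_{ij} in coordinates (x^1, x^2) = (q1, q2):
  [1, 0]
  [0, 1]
All components are constant and the metric is the identity, i.e. orthonormal rectilinear coordinates.
Cartesian (2D) coordinates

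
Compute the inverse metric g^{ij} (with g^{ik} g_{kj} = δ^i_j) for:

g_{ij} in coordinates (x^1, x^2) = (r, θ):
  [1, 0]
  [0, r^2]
The metric is diagonal, so g^{ij} is diagonal with entries 1/g_{ii}: diag(1, 1/(r^2)).
g^{ij}:
  [1, 0]
  [0, 1/r^2]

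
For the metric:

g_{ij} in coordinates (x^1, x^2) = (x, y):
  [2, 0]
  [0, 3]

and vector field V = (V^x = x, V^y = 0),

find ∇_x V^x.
All Christoffel symbols are zero.
∇_x V^x = ∂_x V^x + Γ^x_{x j} V^j
  = (1) + (0)(x) + (0)(0)
  = 1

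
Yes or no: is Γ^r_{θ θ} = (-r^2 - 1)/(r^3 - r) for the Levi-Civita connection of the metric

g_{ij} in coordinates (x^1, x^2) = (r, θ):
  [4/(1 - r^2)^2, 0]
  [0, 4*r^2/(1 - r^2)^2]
Γ^r_{θ θ} = (1/2) g^{rr} (∂_θ g_{rθ} + ∂_θ g_{rθ} - ∂_r g_{θθ}) = (1/2)((1 - r^2)^2/4)((0) + (0) - (-8*(r^3 + r)/(r^2 - 1)^3)) = (r^3 + r)/(r^2 - 1)
This differs from the proposed value (-r^2 - 1)/(r^3 - r).
No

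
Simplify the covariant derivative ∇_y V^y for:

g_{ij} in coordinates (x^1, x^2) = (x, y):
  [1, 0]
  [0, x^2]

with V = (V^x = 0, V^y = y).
Non-zero Christoffel symbols:
Γ^x_{y y} = -x
Γ^y_{x y} = 1/x
∇_y V^y = ∂_y V^y + Γ^y_{y j} V^j
  = (1) + (1/x)(0) + (0)(y)
  = 1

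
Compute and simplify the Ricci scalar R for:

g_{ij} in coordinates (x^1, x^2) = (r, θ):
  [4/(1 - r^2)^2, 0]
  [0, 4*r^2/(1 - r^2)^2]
Non-zero Christoffel symbols (Γ^k_{ij} = Γ^k_{ji}):
Γ^r_{r r} = 2*r/(1 - r^2)
Γ^r_{θ θ} = (r^3 + r)/(r^2 - 1)
Γ^θ_{r θ} = (-r^2 - 1)/(r^3 - r)
Ricci tensor (R_{ij} = R^k_{ikj}): R_{rr} = -4/(r^2 - 1)^2, R_{rθ} = 0, R_{θθ} = -4*r^2/(r^2 - 1)^2
Inverse metric: g^{rr} = (1 - r^2)^2/4, g^{θθ} = (1 - r^2)^2/(4*r^2)
R = g^{ij} R_{ij} = ((1 - r^2)^2/4)(-4/(r^2 - 1)^2) + ((1 - r^2)^2/(4*r^2))(-4*r^2/(r^2 - 1)^2) = -2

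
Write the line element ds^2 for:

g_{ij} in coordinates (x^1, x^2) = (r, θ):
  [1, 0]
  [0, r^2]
ds^2 = g_{ij} dx^i dx^j; only the non-zero components contribute.
ds^2 = dr^2 + r^2 dθ^2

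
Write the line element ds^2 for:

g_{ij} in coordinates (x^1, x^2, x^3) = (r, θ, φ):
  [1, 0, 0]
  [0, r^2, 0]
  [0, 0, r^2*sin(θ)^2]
ds^2 = g_{ij} dx^i dx^j; only the non-zero components contribute.
ds^2 = dr^2 + r^2 dθ^2 + r^2*sin(θ)^2 dφ^2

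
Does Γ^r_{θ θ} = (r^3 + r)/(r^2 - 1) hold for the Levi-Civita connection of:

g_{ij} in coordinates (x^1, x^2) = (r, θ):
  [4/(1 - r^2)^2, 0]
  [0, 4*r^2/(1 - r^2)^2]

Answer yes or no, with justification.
Γ^r_{θ θ} = (1/2) g^{rr} (∂_θ g_{rθ} + ∂_θ g_{rθ} - ∂_r g_{θθ}) = (1/2)((1 - r^2)^2/4)((0) + (0) - (-8*(r^3 + r)/(r^2 - 1)^3)) = (r^3 + r)/(r^2 - 1)
This equals the proposed value (r^3 + r)/(r^2 - 1).
Yes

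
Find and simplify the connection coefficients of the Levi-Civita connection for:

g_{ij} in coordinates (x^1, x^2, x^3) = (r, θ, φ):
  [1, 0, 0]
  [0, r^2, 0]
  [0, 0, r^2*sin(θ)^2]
Using Γ^k_{ij} = (1/2) g^{km} (∂_i g_{mj} + ∂_j g_{mi} - ∂_m g_{ij}); the metric is diagonal, so only the m = k term contributes.
Non-zero symbols (using the symmetry Γ^k_{ij} = Γ^k_{ji}):
Γ^r_{θ θ} = (1/2) g^{rr} (∂_θ g_{rθ} + ∂_θ g_{rθ} - ∂_r g_{θθ}) = (1/2)(1)((0) + (0) - (2*r)) = -r
Γ^r_{φ φ} = (1/2) g^{rr} (∂_φ g_{rφ} + ∂_φ g_{rφ} - ∂_r g_{φφ}) = (1/2)(1)((0) + (0) - (2*r*sin(θ)^2)) = -r*sin(θ)^2
Γ^θ_{r θ} = (1/2) g^{θθ} (∂_r g_{θθ} + ∂_θ g_{θr} - ∂_θ g_{rθ}) = (1/2)(1/r^2)((2*r) + (0) - (0)) = 1/r
Γ^θ_{φ φ} = (1/2) g^{θθ} (∂_φ g_{θφ} + ∂_φ g_{θφ} - ∂_θ g_{φφ}) = (1/2)(1/r^2)((0) + (0) - (r^2*sin(2*θ))) = -sin(2*θ)/2
Γ^φ_{r φ} = (1/2) g^{φφ} (∂_r g_{φφ} + ∂_φ g_{φr} - ∂_φ g_{rφ}) = (1/2)(1/(r^2*sin(θ)^2))((2*r*sin(θ)^2) + (0) - (0)) = 1/r
Γ^φ_{θ φ} = (1/2) g^{φφ} (∂_θ g_{φφ} + ∂_φ g_{φθ} - ∂_φ g_{θφ}) = (1/2)(1/(r^2*sin(θ)^2))((r^2*sin(2*θ)) + (0) - (0)) = 1/tan(θ)
All other Christoffel symbols are zero.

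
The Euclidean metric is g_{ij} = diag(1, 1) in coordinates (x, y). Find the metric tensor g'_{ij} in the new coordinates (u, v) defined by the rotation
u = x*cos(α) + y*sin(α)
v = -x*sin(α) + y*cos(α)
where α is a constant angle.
Invert the transformation: x = u*cos(α) - v*sin(α), y = u*sin(α) + v*cos(α)
g'_{ij} = (∂x^k/∂x'^i)(∂x^l/∂x'^j) g_{kl}; with g_{kl} = δ_{kl} this is Σ_k (∂x^k/∂x'^i)(∂x^k/∂x'^j).
Jacobian: ∂x/∂u = cos(α), ∂x/∂v = -sin(α), ∂y/∂u = sin(α), ∂y/∂v = cos(α)
g'_{uu} = (cos(α))(cos(α)) + (sin(α))(sin(α)) = 1
g'_{uv} = (cos(α))(-sin(α)) + (sin(α))(cos(α)) = 0
g'_{vv} = (-sin(α))(-sin(α)) + (cos(α))(cos(α)) = 1
g'_{ij} = diag(1, 1)
The Euclidean metric is invariant under rotations.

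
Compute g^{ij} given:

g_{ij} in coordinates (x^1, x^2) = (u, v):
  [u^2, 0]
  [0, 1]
The metric is diagonal, so g^{ij} is diagonal with entries 1/g_{ii}: diag(1/(u^2), 1).
g^{ij}:
  [1/u^2, 0]
  [0, 1]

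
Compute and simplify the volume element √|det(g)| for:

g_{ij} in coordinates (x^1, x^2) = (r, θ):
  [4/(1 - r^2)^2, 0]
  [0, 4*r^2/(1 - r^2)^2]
det(g) = 16*r^2/(1 - r^2)^4
√|det(g)| = 4*r/(r^2 - 1)^2
Volume element: dV = 4*r/(r^2 - 1)^2 dr dθ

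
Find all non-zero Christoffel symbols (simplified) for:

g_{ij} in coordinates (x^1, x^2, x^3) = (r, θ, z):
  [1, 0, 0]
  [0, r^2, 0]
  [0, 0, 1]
Using Γ^k_{ij} = (1/2) g^{km} (∂_i g_{mj} + ∂_j g_{mi} - ∂_m g_{ij}); the metric is diagonal, so only the m = k term contributes.
Non-zero symbols (using the symmetry Γ^k_{ij} = Γ^k_{ji}):
Γ^r_{θ θ} = (1/2) g^{rr} (∂_θ g_{rθ} + ∂_θ g_{rθ} - ∂_r g_{θθ}) = (1/2)(1)((0) + (0) - (2*r)) = -r
Γ^θ_{r θ} = (1/2) g^{θθ} (∂_r g_{θθ} + ∂_θ g_{θr} - ∂_θ g_{rθ}) = (1/2)(1/r^2)((2*r) + (0) - (0)) = 1/r
All other Christoffel symbols are zero.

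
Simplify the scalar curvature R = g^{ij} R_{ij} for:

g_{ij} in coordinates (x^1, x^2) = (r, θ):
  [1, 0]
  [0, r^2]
Non-zero Christoffel symbols (Γ^k_{ij} = Γ^k_{ji}):
Γ^r_{θ θ} = -r
Γ^θ_{r θ} = 1/r
Ricci tensor (R_{ij} = R^k_{ikj}): R_{rr} = 0, R_{rθ} = 0, R_{θθ} = 0
Inverse metric: g^{rr} = 1, g^{θθ} = 1/r^2
R = g^{ij} R_{ij} = (1)(0) + (1/r^2)(0) = 0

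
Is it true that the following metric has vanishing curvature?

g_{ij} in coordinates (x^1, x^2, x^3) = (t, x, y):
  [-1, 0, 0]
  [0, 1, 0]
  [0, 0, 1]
All metric components are constant, so every Christoffel symbol vanishes and R^i_{jkl} = 0.
Yes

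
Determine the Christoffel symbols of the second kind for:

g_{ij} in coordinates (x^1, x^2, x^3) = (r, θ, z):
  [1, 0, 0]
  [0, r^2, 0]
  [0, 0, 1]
Using Γ^k_{ij} = (1/2) g^{km} (∂_i g_{mj} + ∂_j g_{mi} - ∂_m g_{ij}); the metric is diagonal, so only the m = k term contributes.
Non-zero symbols (using the symmetry Γ^k_{ij} = Γ^k_{ji}):
Γ^r_{θ θ} = (1/2) g^{rr} (∂_θ g_{rθ} + ∂_θ g_{rθ} - ∂_r g_{θθ}) = (1/2)(1)((0) + (0) - (2*r)) = -r
Γ^θ_{r θ} = (1/2) g^{θθ} (∂_r g_{θθ} + ∂_θ g_{θr} - ∂_θ g_{rθ}) = (1/2)(1/r^2)((2*r) + (0) - (0)) = 1/r
All other Christoffel symbols are zero.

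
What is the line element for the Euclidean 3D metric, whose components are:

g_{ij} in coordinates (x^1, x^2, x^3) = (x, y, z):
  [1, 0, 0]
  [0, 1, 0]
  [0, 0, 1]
ds^2 = g_{ij} dx^i dx^j; only the non-zero components contribute.
ds^2 = dx^2 + dy^2 + dz^2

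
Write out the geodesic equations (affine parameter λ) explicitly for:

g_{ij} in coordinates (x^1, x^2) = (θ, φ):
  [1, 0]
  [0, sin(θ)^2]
Geodesic equation: d^2x^k/dλ^2 + Γ^k_{ij} (dx^i/dλ)(dx^j/dλ) = 0.
Non-zero Christoffel symbols:
Γ^θ_{φ φ} = -sin(2*θ)/2
Γ^φ_{θ φ} = 1/tan(θ)
Substituting (the symmetric pair Γ^k_{ij}, Γ^k_{ji} combines into a factor 2):
d^2θ/dλ^2 - (sin(2*θ)/2) (dφ/dλ)^2 = 0
d^2φ/dλ^2 + (2/tan(θ)) (dθ/dλ)(dφ/dλ) = 0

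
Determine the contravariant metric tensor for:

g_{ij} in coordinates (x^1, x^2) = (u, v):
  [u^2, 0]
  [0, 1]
The metric is diagonal, so g^{ij} is diagonal with entries 1/g_{ii}: diag(1/(u^2), 1).
g^{ij}:
  [1/u^2, 0]
  [0, 1]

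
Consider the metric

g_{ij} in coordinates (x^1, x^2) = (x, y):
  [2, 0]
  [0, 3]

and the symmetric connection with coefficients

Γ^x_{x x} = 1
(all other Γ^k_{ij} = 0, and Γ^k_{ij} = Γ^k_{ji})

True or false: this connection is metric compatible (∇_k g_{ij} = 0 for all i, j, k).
Using ∇_k g_{ij} = ∂_k g_{ij} - Γ^m_{ki} g_{mj} - Γ^m_{kj} g_{im}:
∇_x g_{xx} = (0) - (2) - (2) = -4 ≠ 0
So the connection is not metric compatible (it is not the Levi-Civita connection).
False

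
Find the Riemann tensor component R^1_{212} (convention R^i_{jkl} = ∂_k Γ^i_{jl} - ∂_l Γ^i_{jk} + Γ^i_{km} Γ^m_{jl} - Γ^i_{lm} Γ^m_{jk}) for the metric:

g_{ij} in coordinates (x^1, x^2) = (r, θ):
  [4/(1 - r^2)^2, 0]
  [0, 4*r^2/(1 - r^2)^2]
Non-zero Christoffel symbols (Γ^k_{ij} = Γ^k_{ji}):
Γ^r_{r r} = 2*r/(1 - r^2)
Γ^r_{θ θ} = (r^3 + r)/(r^2 - 1)
Γ^θ_{r θ} = (-r^2 - 1)/(r^3 - r)
R^r_{θ r θ} = ∂_r Γ^r_{θ θ} - ∂_θ Γ^r_{θ r} + Γ^r_{r m} Γ^m_{θ θ} - Γ^r_{θ m} Γ^m_{θ r}
  = ((r^4 - 4*r^2 - 1)/(r^2 - 1)^2) - (0) + (-2*r^2*(r^2 + 1)/(r^2 - 1)^2) - (-(r^2 + 1)^2/(r^2 - 1)^2) = -4*r^2/(r^2 - 1)^2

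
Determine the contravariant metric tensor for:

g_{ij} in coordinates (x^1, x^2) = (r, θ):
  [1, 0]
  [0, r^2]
The metric is diagonal, so g^{ij} is diagonal with entries 1/g_{ii}: diag(1, 1/(r^2)).
g^{ij}:
  [1, 0]
  [0, 1/r^2]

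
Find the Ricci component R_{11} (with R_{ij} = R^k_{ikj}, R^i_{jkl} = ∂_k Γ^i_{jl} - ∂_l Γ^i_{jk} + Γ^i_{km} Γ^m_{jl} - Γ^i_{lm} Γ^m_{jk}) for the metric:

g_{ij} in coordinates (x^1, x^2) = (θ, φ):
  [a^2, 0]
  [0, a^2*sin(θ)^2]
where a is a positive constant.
Non-zero Christoffel symbols (Γ^k_{ij} = Γ^k_{ji}):
Γ^θ_{φ φ} = -sin(2*θ)/2
Γ^φ_{θ φ} = 1/tan(θ)
R^θ_{θ θ θ} = 0 (a repeated index in an antisymmetric pair)
R^φ_{θ φ θ} = ∂_φ Γ^φ_{θ θ} - ∂_θ Γ^φ_{θ φ} + Γ^φ_{φ m} Γ^m_{θ θ} - Γ^φ_{θ m} Γ^m_{θ φ}
  = (0) - (-1/sin(θ)^2) + (0) - (1/tan(θ)^2) = 1
R_{θθ} = R^θ_{θ θ θ} + R^φ_{θ φ θ} = (0) + (1) = 1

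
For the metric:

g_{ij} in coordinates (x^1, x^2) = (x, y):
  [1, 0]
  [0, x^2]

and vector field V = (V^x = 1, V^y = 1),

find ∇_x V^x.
Non-zero Christoffel symbols:
Γ^x_{y y} = -x
Γ^y_{x y} = 1/x
∇_x V^x = ∂_x V^x + Γ^x_{x j} V^j
  = (0) + (0)(1) + (0)(1)
  = 0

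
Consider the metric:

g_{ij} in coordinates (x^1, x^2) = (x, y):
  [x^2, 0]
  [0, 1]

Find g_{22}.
With x^1 = x, x^2 = y, g_{22} = g_{yy} is the row-2, column-2 entry of the matrix.
g_{22} = 1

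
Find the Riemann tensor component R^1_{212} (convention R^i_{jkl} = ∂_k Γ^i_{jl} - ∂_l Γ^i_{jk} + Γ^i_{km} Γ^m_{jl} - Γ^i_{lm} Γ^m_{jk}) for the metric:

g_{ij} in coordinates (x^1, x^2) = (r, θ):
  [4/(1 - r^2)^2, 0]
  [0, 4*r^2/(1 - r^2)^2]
Non-zero Christoffel symbols (Γ^k_{ij} = Γ^k_{ji}):
Γ^r_{r r} = 2*r/(1 - r^2)
Γ^r_{θ θ} = (r^3 + r)/(r^2 - 1)
Γ^θ_{r θ} = (-r^2 - 1)/(r^3 - r)
R^r_{θ r θ} = ∂_r Γ^r_{θ θ} - ∂_θ Γ^r_{θ r} + Γ^r_{r m} Γ^m_{θ θ} - Γ^r_{θ m} Γ^m_{θ r}
  = ((r^4 - 4*r^2 - 1)/(r^2 - 1)^2) - (0) + (-2*r^2*(r^2 + 1)/(r^2 - 1)^2) - (-(r^2 + 1)^2/(r^2 - 1)^2) = -4*r^2/(r^2 - 1)^2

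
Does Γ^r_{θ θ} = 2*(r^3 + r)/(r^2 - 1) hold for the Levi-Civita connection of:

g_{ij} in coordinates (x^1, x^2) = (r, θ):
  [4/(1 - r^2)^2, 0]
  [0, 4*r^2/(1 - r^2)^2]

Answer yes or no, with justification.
Γ^r_{θ θ} = (1/2) g^{rr} (∂_θ g_{rθ} + ∂_θ g_{rθ} - ∂_r g_{θθ}) = (1/2)((1 - r^2)^2/4)((0) + (0) - (-8*(r^3 + r)/(r^2 - 1)^3)) = (r^3 + r)/(r^2 - 1)
This differs from the proposed value 2*(r^3 + r)/(r^2 - 1).
No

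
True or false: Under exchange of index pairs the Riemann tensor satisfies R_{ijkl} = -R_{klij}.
The pair-exchange symmetry has a plus sign: R_{ijkl} = +R_{klij}.
False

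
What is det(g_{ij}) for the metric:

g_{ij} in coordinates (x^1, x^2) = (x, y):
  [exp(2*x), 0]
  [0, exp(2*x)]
For a 2×2 metric: det(g) = g_{11}·g_{22} - g_{12}·g_{21}
= (exp(2*x))·(exp(2*x)) - (0)·(0)
= exp(4*x) - 0
det(g) = exp(4*x)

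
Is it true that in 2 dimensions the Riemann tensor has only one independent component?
The number of independent components is n^2(n^2-1)/12 = 4·3/12 = 1 for n = 2 (e.g. R_{1212}).
Yes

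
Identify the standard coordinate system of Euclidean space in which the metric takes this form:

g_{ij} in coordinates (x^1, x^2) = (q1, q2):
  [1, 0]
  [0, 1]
All components are constant and the metric is the identity, i.e. orthonormal rectilinear coordinates.
Cartesian (2D) coordinates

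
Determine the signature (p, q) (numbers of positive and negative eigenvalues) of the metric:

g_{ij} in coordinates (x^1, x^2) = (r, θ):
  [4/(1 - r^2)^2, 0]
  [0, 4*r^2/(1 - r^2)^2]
The metric is diagonal, so its eigenvalues are the diagonal entries: 4/(1 - r^2)^2, 4*r^2/(1 - r^2)^2 (at a generic point, where coordinate-dependent entries are positive).
2 positive, 0 negative.
(2, 0) - Riemannian (positive definite)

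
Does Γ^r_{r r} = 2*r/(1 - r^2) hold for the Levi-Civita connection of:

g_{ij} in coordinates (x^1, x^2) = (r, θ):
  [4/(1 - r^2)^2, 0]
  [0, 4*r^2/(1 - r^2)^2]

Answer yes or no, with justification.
Γ^r_{r r} = (1/2) g^{rr} (∂_r g_{rr} + ∂_r g_{rr} - ∂_r g_{rr}) = (1/2)((1 - r^2)^2/4)((16*r/(1 - r^2)^3) + (16*r/(1 - r^2)^3) - (16*r/(1 - r^2)^3)) = 2*r/(1 - r^2)
This equals the proposed value 2*r/(1 - r^2).
Yes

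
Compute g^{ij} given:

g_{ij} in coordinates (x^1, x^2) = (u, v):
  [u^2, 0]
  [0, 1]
The metric is diagonal, so g^{ij} is diagonal with entries 1/g_{ii}: diag(1/(u^2), 1).
g^{ij}:
  [1/u^2, 0]
  [0, 1]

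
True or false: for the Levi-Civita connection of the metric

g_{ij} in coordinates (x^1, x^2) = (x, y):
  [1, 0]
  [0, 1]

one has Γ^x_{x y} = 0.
Γ^x_{x y} = (1/2) g^{xx} (∂_x g_{xy} + ∂_y g_{xx} - ∂_x g_{xy}) = (1/2)(1)((0) + (0) - (0)) = 0
This equals the proposed value 0.
True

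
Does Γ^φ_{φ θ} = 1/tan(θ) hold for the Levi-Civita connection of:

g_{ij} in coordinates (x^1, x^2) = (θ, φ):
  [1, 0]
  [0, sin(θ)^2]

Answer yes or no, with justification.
Γ^φ_{φ θ} = (1/2) g^{φφ} (∂_φ g_{φθ} + ∂_θ g_{φφ} - ∂_φ g_{φθ}) = (1/2)(1/sin(θ)^2)((0) + (sin(2*θ)) - (0)) = 1/tan(θ)
This equals the proposed value 1/tan(θ).
Yes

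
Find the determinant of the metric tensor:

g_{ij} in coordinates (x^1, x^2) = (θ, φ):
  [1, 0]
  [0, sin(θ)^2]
For a 2×2 metric: det(g) = g_{11}·g_{22} - g_{12}·g_{21}
= (1)·(sin(θ)^2) - (0)·(0)
= sin(θ)^2 - 0
det(g) = sin(θ)^2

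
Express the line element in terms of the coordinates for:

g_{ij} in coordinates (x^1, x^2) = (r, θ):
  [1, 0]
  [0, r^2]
ds^2 = g_{ij} dx^i dx^j; only the non-zero components contribute.
ds^2 = dr^2 + r^2 dθ^2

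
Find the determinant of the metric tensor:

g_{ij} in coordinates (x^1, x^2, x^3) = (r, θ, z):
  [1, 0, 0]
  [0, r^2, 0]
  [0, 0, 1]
Diagonal metric: det(g) = g_{11}·g_{22}·g_{33}
= (1)·(r^2)·(1)
det(g) = r^2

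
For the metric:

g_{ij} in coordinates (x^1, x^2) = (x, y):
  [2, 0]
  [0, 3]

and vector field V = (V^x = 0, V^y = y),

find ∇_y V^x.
All Christoffel symbols are zero.
∇_y V^x = ∂_y V^x + Γ^x_{y j} V^j
  = (0) + (0)(0) + (0)(y)
  = 0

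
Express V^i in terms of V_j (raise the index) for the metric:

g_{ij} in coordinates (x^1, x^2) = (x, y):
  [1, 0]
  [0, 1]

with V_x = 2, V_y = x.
Inverse metric (diagonal): g^{xx} = 1, g^{yy} = 1
V^i = g^{ij} V_j:
V^x = (1)(2) + (0)(x) = 2
V^y = (0)(2) + (1)(x) = x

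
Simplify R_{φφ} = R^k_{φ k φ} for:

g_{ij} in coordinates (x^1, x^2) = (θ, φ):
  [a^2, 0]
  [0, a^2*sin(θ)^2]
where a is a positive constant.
Non-zero Christoffel symbols (Γ^k_{ij} = Γ^k_{ji}):
Γ^θ_{φ φ} = -sin(2*θ)/2
Γ^φ_{θ φ} = 1/tan(θ)
R^θ_{φ θ φ} = ∂_θ Γ^θ_{φ φ} - ∂_φ Γ^θ_{φ θ} + Γ^θ_{θ m} Γ^m_{φ φ} - Γ^θ_{φ m} Γ^m_{φ θ}
  = (-cos(2*θ)) - (0) + (0) - (-cos(θ)^2) = sin(θ)^2
R^φ_{φ φ φ} = 0 (a repeated index in an antisymmetric pair)
R_{φφ} = R^θ_{φ θ φ} + R^φ_{φ φ φ} = (sin(θ)^2) + (0) = sin(θ)^2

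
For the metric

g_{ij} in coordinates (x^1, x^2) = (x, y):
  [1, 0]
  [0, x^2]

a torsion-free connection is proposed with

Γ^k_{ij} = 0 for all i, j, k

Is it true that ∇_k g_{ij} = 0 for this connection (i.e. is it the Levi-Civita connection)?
Using ∇_k g_{ij} = ∂_k g_{ij} - Γ^m_{ki} g_{mj} - Γ^m_{kj} g_{im}:
∇_x g_{yy} = (2*x) - (0) - (0) = 2*x ≠ 0
So the connection is not metric compatible (it is not the Levi-Civita connection).
No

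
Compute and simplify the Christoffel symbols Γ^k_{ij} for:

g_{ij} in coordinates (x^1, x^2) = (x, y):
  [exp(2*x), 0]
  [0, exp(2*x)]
Using Γ^k_{ij} = (1/2) g^{km} (∂_i g_{mj} + ∂_j g_{mi} - ∂_m g_{ij}); the metric is diagonal, so only the m = k term contributes.
Non-zero symbols (using the symmetry Γ^k_{ij} = Γ^k_{ji}):
Γ^x_{x x} = (1/2) g^{xx} (∂_x g_{xx} + ∂_x g_{xx} - ∂_x g_{xx}) = (1/2)(exp(-2*x))((2*exp(2*x)) + (2*exp(2*x)) - (2*exp(2*x))) = 1
Γ^x_{y y} = (1/2) g^{xx} (∂_y g_{xy} + ∂_y g_{xy} - ∂_x g_{yy}) = (1/2)(exp(-2*x))((0) + (0) - (2*exp(2*x))) = -1
Γ^y_{x y} = (1/2) g^{yy} (∂_x g_{yy} + ∂_y g_{yx} - ∂_y g_{xy}) = (1/2)(exp(-2*x))((2*exp(2*x)) + (0) - (0)) = 1
All other Christoffel symbols are zero.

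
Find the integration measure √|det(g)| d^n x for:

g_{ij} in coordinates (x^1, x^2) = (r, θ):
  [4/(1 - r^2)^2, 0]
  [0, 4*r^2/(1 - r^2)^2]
det(g) = 16*r^2/(1 - r^2)^4
√|det(g)| = 4*r/(r^2 - 1)^2
Volume element: dV = 4*r/(r^2 - 1)^2 dr dθ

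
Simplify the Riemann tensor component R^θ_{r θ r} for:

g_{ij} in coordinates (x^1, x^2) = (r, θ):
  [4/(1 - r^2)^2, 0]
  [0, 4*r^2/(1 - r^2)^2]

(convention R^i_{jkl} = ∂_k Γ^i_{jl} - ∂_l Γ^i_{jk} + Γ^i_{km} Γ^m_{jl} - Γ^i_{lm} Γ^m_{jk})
Non-zero Christoffel symbols (Γ^k_{ij} = Γ^k_{ji}):
Γ^r_{r r} = 2*r/(1 - r^2)
Γ^r_{θ θ} = (r^3 + r)/(r^2 - 1)
Γ^θ_{r θ} = (-r^2 - 1)/(r^3 - r)
R^θ_{r θ r} = ∂_θ Γ^θ_{r r} - ∂_r Γ^θ_{r θ} + Γ^θ_{θ m} Γ^m_{r r} - Γ^θ_{r m} Γ^m_{r θ}
  = (0) - ((r^4 + 4*r^2 - 1)/(r^3 - r)^2) + (2*(r^2 + 1)/(r^2 - 1)^2) - ((r^2 + 1)^2/(r^3 - r)^2) = -4/(r^2 - 1)^2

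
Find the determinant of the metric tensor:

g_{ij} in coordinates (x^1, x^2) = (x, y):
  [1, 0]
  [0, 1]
For a 2×2 metric: det(g) = g_{11}·g_{22} - g_{12}·g_{21}
= (1)·(1) - (0)·(0)
= 1 - 0
det(g) = 1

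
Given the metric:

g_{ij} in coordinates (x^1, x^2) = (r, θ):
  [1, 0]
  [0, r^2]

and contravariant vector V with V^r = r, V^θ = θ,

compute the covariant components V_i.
V_i = g_{ij} V^j:
V_r = (1)(r) + (0)(θ) = r
V_θ = (0)(r) + (r^2)(θ) = r^2*θ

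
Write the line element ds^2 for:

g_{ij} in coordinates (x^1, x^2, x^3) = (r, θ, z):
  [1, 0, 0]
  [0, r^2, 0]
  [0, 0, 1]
ds^2 = g_{ij} dx^i dx^j; only the non-zero components contribute.
ds^2 = dr^2 + r^2 dθ^2 + dz^2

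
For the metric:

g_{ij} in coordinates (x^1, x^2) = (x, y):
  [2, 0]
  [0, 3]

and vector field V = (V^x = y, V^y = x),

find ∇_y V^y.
All Christoffel symbols are zero.
∇_y V^y = ∂_y V^y + Γ^y_{y j} V^j
  = (0) + (0)(y) + (0)(x)
  = 0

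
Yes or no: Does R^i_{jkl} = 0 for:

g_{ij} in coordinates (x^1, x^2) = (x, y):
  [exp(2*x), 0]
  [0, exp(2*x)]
Non-zero Christoffel symbols:
Γ^x_{x x} = 1
Γ^x_{y y} = -1
Γ^y_{x y} = 1
Ricci tensor: R_{xx} = 0, R_{xy} = 0, R_{yy} = 0
All R_{ij} vanish; in 2 dimensions the Riemann tensor is fully determined by the Ricci tensor, so R^i_{jkl} = 0: the metric is flat (curvilinear coordinates on flat space).
Yes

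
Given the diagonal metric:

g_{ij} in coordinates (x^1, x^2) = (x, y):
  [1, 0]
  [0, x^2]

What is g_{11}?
With x^1 = x, x^2 = y, g_{11} = g_{xx} is the row-1, column-1 entry of the matrix.
g_{11} = 1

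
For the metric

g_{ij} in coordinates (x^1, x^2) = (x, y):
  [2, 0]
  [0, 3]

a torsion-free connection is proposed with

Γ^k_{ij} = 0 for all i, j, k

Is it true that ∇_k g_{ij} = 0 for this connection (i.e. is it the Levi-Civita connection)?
Using ∇_k g_{ij} = ∂_k g_{ij} - Γ^m_{ki} g_{mj} - Γ^m_{kj} g_{im}:
e.g. ∇_y g_{xy} = (0) - (0) - (0) = 0
Every component ∇_k g_{ij} vanishes: the connection is metric compatible.
Yes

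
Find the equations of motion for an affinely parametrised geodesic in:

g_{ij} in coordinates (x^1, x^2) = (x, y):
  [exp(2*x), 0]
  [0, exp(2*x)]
Geodesic equation: d^2x^k/dλ^2 + Γ^k_{ij} (dx^i/dλ)(dx^j/dλ) = 0.
Non-zero Christoffel symbols:
Γ^x_{x x} = 1
Γ^x_{y y} = -1
Γ^y_{x y} = 1
Substituting (the symmetric pair Γ^k_{ij}, Γ^k_{ji} combines into a factor 2):
d^2x/dλ^2 + (dx/dλ)^2 - (dy/dλ)^2 = 0
d^2y/dλ^2 + 2 (dx/dλ)(dy/dλ) = 0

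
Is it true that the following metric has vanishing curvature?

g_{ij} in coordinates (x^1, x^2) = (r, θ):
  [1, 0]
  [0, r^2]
Non-zero Christoffel symbols:
Γ^r_{θ θ} = -r
Γ^θ_{r θ} = 1/r
Ricci tensor: R_{rr} = 0, R_{rθ} = 0, R_{θθ} = 0
All R_{ij} vanish; in 2 dimensions the Riemann tensor is fully determined by the Ricci tensor, so R^i_{jkl} = 0: the metric is flat (curvilinear coordinates on flat space).
Yes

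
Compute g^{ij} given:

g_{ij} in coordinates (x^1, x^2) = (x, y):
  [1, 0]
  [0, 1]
The metric is diagonal, so g^{ij} is diagonal with entries 1/g_{ii}: diag(1, 1).
g^{ij}:
  [1, 0]
  [0, 1]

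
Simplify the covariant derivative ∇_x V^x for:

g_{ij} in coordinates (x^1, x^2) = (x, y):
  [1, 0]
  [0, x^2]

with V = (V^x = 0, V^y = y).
Non-zero Christoffel symbols:
Γ^x_{y y} = -x
Γ^y_{x y} = 1/x
∇_x V^x = ∂_x V^x + Γ^x_{x j} V^j
  = (0) + (0)(0) + (0)(y)
  = 0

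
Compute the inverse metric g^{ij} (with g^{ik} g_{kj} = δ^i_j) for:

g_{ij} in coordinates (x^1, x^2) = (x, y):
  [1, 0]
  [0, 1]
The metric is diagonal, so g^{ij} is diagonal with entries 1/g_{ii}: diag(1, 1).
g^{ij}:
  [1, 0]
  [0, 1]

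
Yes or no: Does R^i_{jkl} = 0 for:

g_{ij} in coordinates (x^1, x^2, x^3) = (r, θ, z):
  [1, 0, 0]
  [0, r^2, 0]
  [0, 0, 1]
Non-zero Christoffel symbols:
Γ^r_{θ θ} = -r
Γ^θ_{r θ} = 1/r
Ricci tensor: R_{rr} = 0, R_{rθ} = 0, R_{rz} = 0, R_{θθ} = 0, R_{θz} = 0, R_{zz} = 0
All R_{ij} vanish; in 3 dimensions the Riemann tensor is fully determined by the Ricci tensor, so R^i_{jkl} = 0: the metric is flat (curvilinear coordinates on flat space).
Yes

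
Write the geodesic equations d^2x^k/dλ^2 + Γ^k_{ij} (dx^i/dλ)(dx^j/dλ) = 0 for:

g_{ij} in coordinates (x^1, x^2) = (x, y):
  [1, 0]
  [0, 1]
Geodesic equation: d^2x^k/dλ^2 + Γ^k_{ij} (dx^i/dλ)(dx^j/dλ) = 0.
All Christoffel symbols vanish, so the geodesics are straight lines:
d^2x/dλ^2 = 0
d^2y/dλ^2 = 0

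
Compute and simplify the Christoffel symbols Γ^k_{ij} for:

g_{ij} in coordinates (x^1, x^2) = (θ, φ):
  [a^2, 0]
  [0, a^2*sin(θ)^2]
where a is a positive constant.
Using Γ^k_{ij} = (1/2) g^{km} (∂_i g_{mj} + ∂_j g_{mi} - ∂_m g_{ij}); the metric is diagonal, so only the m = k term contributes.
Non-zero symbols (using the symmetry Γ^k_{ij} = Γ^k_{ji}):
Γ^θ_{φ φ} = (1/2) g^{θθ} (∂_φ g_{θφ} + ∂_φ g_{θφ} - ∂_θ g_{φφ}) = (1/2)(1/a^2)((0) + (0) - (a^2*sin(2*θ))) = -sin(2*θ)/2
Γ^φ_{θ φ} = (1/2) g^{φφ} (∂_θ g_{φφ} + ∂_φ g_{φθ} - ∂_φ g_{θφ}) = (1/2)(1/(a^2*sin(θ)^2))((a^2*sin(2*θ)) + (0) - (0)) = 1/tan(θ)
All other Christoffel symbols are zero.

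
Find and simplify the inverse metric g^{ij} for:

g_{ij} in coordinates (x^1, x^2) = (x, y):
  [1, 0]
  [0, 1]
The metric is diagonal, so g^{ij} is diagonal with entries 1/g_{ii}: diag(1, 1).
g^{ij}:
  [1, 0]
  [0, 1]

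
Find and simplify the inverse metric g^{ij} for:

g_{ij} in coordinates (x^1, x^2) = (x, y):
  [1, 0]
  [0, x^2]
The metric is diagonal, so g^{ij} is diagonal with entries 1/g_{ii}: diag(1, 1/(x^2)).
g^{ij}:
  [1, 0]
  [0, 1/x^2]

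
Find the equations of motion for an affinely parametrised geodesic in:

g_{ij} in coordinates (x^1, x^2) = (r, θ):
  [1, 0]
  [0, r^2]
Geodesic equation: d^2x^k/dλ^2 + Γ^k_{ij} (dx^i/dλ)(dx^j/dλ) = 0.
Non-zero Christoffel symbols:
Γ^r_{θ θ} = -r
Γ^θ_{r θ} = 1/r
Substituting (the symmetric pair Γ^k_{ij}, Γ^k_{ji} combines into a factor 2):
d^2r/dλ^2 - r (dθ/dλ)^2 = 0
d^2θ/dλ^2 + (2/r) (dr/dλ)(dθ/dλ) = 0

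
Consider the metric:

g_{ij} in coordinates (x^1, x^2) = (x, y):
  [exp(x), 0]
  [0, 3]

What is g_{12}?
With x^1 = x, x^2 = y, g_{12} = g_{xy} is the row-1, column-2 entry of the matrix.
g_{12} = 0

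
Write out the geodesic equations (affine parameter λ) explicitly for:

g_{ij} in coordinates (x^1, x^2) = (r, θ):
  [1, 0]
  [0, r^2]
Geodesic equation: d^2x^k/dλ^2 + Γ^k_{ij} (dx^i/dλ)(dx^j/dλ) = 0.
Non-zero Christoffel symbols:
Γ^r_{θ θ} = -r
Γ^θ_{r θ} = 1/r
Substituting (the symmetric pair Γ^k_{ij}, Γ^k_{ji} combines into a factor 2):
d^2r/dλ^2 - r (dθ/dλ)^2 = 0
d^2θ/dλ^2 + (2/r) (dr/dλ)(dθ/dλ) = 0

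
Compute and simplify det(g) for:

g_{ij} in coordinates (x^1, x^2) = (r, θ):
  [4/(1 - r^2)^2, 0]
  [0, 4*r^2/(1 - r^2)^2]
For a 2×2 metric: det(g) = g_{11}·g_{22} - g_{12}·g_{21}
= (4/(1 - r^2)^2)·(4*r^2/(1 - r^2)^2) - (0)·(0)
= 16*r^2/(1 - r^2)^4 - 0
det(g) = 16*r^2/(1 - r^2)^4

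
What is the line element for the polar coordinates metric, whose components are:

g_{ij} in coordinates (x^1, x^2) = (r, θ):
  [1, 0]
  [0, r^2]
ds^2 = g_{ij} dx^i dx^j; only the non-zero components contribute.
ds^2 = dr^2 + r^2 dθ^2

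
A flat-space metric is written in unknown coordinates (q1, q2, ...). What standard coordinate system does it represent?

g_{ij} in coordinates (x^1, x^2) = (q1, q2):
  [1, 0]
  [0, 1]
All components are constant and the metric is the identity, i.e. orthonormal rectilinear coordinates.
Cartesian (2D) coordinates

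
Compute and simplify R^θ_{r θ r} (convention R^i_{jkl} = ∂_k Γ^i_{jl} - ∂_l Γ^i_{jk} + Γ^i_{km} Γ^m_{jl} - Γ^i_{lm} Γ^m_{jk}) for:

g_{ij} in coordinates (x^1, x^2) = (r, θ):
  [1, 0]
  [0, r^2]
Non-zero Christoffel symbols (Γ^k_{ij} = Γ^k_{ji}):
Γ^r_{θ θ} = -r
Γ^θ_{r θ} = 1/r
R^θ_{r θ r} = ∂_θ Γ^θ_{r r} - ∂_r Γ^θ_{r θ} + Γ^θ_{θ m} Γ^m_{r r} - Γ^θ_{r m} Γ^m_{r θ}
  = (0) - (-1/r^2) + (0) - (1/r^2) = 0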